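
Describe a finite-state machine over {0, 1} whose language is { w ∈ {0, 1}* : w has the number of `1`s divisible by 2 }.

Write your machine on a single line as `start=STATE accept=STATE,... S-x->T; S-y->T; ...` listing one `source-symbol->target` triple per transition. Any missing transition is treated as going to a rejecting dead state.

Keep the running count of `1`s modulo 2: each `1` advances along the cycle S0 → S1 → S0 while other symbols loop. Accept at S0.
A 2-state machine:
        0   1  
>* S0   S0  S1 
   S1   S1  S0 
(> = start, * = accepting)

start=S0; accept=S0; S0-0->S0; S0-1->S1; S1-0->S1; S1-1->S0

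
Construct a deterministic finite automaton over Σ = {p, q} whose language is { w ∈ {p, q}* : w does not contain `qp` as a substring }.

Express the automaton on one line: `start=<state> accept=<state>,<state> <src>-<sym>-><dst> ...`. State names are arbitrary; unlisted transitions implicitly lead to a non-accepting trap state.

start=s0 accept=s0,s1 s0-p->s0 s0-q->s1 s1-p->s2 s1-q->s1 s2-p->s2 s2-q->s2

Track partial matches of the forbidden pattern `qp`. State s2 is a dead state reached once `qp` has occurred; every other state accepts. s0 means no part of `qp` is currently matched.
With 3 states:
        p   q  
>* s0   s0  s1 
 * s1   s2  s1 
   s2   s2  s2 
(> = start, * = accepting)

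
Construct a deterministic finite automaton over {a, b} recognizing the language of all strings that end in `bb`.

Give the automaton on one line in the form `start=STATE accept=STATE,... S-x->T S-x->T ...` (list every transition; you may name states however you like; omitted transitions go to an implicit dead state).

Let each state record the length of the longest suffix of the input read so far that is also a prefix of `bb`. q1 means the last symbol is `b`; q2 means the last 2 symbols are `bb`. Accept only at q2, where the string currently ends in `bb`.
        a   b  
>  q0   q0  q1 
   q1   q0  q2 
 * q2   q0  q2 
(> = start, * = accepting)

start=q0 accept=q2 q0-a->q0 q0-b->q1 q1-a->q0 q1-b->q2 q2-a->q0 q2-b->q2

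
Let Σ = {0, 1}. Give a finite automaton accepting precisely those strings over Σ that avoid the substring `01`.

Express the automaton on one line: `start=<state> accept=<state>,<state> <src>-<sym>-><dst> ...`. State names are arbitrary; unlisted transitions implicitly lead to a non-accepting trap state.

start=A accept=A,B A-0->B A-1->A B-0->B B-1->C C-0->C C-1->C

Track partial matches of the forbidden pattern `01`. State C is a dead state reached once `01` has occurred; every other state accepts. A means no part of `01` is currently matched.
A 3-state machine:
       0  1 
>* A   B  A 
 * B   B  C 
   C   C  C 
(> = start, * = accepting)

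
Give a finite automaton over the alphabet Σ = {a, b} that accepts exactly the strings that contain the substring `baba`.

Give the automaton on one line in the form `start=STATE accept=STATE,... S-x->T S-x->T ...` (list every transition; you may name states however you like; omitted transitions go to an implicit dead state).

start=q0 accept=q4 q0-a->q0 q0-b->q1 q1-a->q2 q1-b->q1 q2-a->q0 q2-b->q3 q3-a->q4 q3-b->q1 q4-a->q4 q4-b->q4

States q0..q3 record the length of the longest prefix of `baba` that matches the current input suffix. Reaching q4 means `baba` has been seen, and we stay there forever. Accept from q4.
A 5-state machine:
        a   b  
>  q0   q0  q1 
   q1   q2  q1 
   q2   q0  q3 
   q3   q4  q1 
 * q4   q4  q4 
(> = start, * = accepting)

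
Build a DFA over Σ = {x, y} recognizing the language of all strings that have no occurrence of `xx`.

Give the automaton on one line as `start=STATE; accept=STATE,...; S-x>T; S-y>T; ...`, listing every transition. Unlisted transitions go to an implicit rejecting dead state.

Track partial matches of the forbidden pattern `xx`. State q2 is a dead state reached once `xx` has occurred; every other state accepts. q0 means no part of `xx` is currently matched.
A 3-state machine:
        x   y  
>* q0   q1  q0 
 * q1   q2  q0 
   q2   q2  q2 
(> = start, * = accepting)

start=q0; accept=q0,q1; q0-x>q1; q0-y>q0; q1-x>q2; q1-y>q0; q2-x>q2; q2-y>q2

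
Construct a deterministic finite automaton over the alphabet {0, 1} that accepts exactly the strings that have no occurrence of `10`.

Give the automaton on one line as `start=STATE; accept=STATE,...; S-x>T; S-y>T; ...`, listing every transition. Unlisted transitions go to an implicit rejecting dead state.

This is the complement of 'contains `10`'. Use the same substring-matching states — s0 through s2 holding how much of `10` has just been matched — but flip the accepting set: everything except the trap s2 accepts.
A 3-state machine:
        0   1  
>* s0   s0  s1 
 * s1   s2  s1 
   s2   s2  s2 
(> = start, * = accepting)

start=s0; accept=s0,s1; s0-0>s0; s0-1>s1; s1-0>s2; s1-1>s1; s2-0>s2; s2-1>s2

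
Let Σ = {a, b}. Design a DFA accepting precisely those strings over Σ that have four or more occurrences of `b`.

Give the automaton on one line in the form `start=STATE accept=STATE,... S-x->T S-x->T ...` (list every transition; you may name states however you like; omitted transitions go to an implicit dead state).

Count `b`s, saturating at 5: states s0 through s4 mean 0 through 4 `b`s seen; s5 means more than 4. Each `b` increments (capped at s5); other symbols loop. Accept from {s4, s5}.
With 6 states:
        a   b  
>  s0   s0  s1 
   s1   s1  s2 
   s2   s2  s3 
   s3   s3  s4 
 * s4   s4  s5 
 * s5   s5  s5 
(> = start, * = accepting)

start=s0 accept=s4,s5 s0-a->s0 s0-b->s1 s1-a->s1 s1-b->s2 s2-a->s2 s2-b->s3 s3-a->s3 s3-b->s4 s4-a->s4 s4-b->s5 s5-a->s5 s5-b->s5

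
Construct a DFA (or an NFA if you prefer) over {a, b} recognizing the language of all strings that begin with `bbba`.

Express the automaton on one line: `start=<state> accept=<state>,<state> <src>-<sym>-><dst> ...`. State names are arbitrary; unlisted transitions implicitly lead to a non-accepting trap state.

start=q0 accept=q4 q0-a->q5 q0-b->q1 q1-a->q5 q1-b->q2 q2-a->q5 q2-b->q3 q3-a->q4 q3-b->q5 q4-a->q4 q4-b->q4 q5-a->q5 q5-b->q5

Walk along `bbba` while the input agrees: from q0 take `b` to q1, and so on. Any deviation drops to the rejecting sink q5. Once q4 is reached the prefix is confirmed and every continuation is accepted.
With 6 states:
        a   b  
>  q0   q5  q1 
   q1   q5  q2 
   q2   q5  q3 
   q3   q4  q5 
 * q4   q4  q4 
   q5   q5  q5 
(> = start, * = accepting)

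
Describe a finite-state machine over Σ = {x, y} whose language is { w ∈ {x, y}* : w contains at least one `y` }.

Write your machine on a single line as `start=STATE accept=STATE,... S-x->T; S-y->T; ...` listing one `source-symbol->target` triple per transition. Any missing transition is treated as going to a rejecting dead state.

Count `y`s, saturating at 2: state A means no `y` yet, B means one `y` seen, C means more than one. Each `y` increments (capped at C); other symbols loop. Accept from {B, C}.
       x  y 
>  A   A  B 
 * B   B  C 
 * C   C  C 
(> = start, * = accepting)

start=A; accept=B,C; A-x->A; A-y->B; B-x->B; B-y->C; C-x->C; C-y->C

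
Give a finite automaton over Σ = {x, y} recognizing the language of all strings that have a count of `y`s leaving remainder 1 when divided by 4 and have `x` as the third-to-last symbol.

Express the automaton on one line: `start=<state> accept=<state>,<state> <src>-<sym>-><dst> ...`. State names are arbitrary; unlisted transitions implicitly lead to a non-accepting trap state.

start=q0 accept=q7,q8,q11,q14 q0-x->q1 q0-y->q2 q1-x->q3 q1-y->q4 q2-x->q5 q2-y->q6 q3-x->q3 q3-y->q7 q4-x->q8 q4-y->q6 q5-x->q9 q5-y->q6 q6-x->q6 q6-y->q10 q7-x->q8 q7-y->q6 q8-x->q9 q8-y->q6 q9-x->q11 q9-y->q6 q10-x->q12 q10-y->q0 q11-x->q11 q11-y->q6 q12-x->q12 q12-y->q13 q13-x->q1 q13-y->q14 q14-x->q5 q14-y->q6

Run two small machines in parallel and take their product. The first has 4 states tracking the count of `y`s modulo 4; the second has 15 states tracking the last 3 symbols read. A product state is a pair (one from each), accepting exactly when both do. After merging equivalent states the machine shrinks.
With 15 states:
          x    y  
>  q0     q1   q2 
   q1     q3   q4 
   q2     q5   q6 
   q3     q3   q7 
   q4     q8   q6 
   q5     q9   q6 
   q6     q6  q10 
 * q7     q8   q6 
 * q8     q9   q6 
   q9    q11   q6 
   q10   q12   q0 
 * q11   q11   q6 
   q12   q12  q13 
   q13    q1  q14 
 * q14    q5   q6 
(> = start, * = accepting)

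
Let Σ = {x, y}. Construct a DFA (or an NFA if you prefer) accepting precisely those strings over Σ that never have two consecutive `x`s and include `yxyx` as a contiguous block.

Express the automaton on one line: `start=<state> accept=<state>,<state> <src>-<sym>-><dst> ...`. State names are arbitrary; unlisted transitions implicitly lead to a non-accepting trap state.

start=q0 accept=q6,q7 q0-x->q1 q0-y->q2 q1-x->q3 q1-y->q2 q2-x->q4 q2-y->q2 q3-x->q3 q3-y->q3 q4-x->q3 q4-y->q5 q5-x->q6 q5-y->q2 q6-x->q3 q6-y->q7 q7-x->q6 q7-y->q7

Run two small machines in parallel and take their product. The first has 3 states tracking partial matches of the forbidden pattern `xx`; the second has 5 states tracking whether and how much of `yxyx` has been seen. A product state is a pair (one from each), accepting exactly when both do. Equivalent product states are then merged.
8 states suffice.
        x   y  
>  q0   q1  q2 
   q1   q3  q2 
   q2   q4  q2 
   q3   q3  q3 
   q4   q3  q5 
   q5   q6  q2 
 * q6   q3  q7 
 * q7   q6  q7 
(> = start, * = accepting)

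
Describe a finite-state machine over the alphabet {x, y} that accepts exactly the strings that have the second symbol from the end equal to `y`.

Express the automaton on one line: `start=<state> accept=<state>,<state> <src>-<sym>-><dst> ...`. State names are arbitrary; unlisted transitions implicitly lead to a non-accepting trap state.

start=S0 accept=S5,S6 S0-x->S1 S0-y->S2 S1-x->S3 S1-y->S4 S2-x->S5 S2-y->S6 S3-x->S3 S3-y->S4 S4-x->S5 S4-y->S6 S5-x->S3 S5-y->S4 S6-x->S5 S6-y->S6

Because acceptance depends on a position counted from the end, the machine has to buffer the most recent 2 symbols. Make each state the string of the last up-to-2 symbols read; on input `x` shift the window left and append `x`. Accept when the buffered window has length 2 and begins with `y`.
        x   y  
>  S0   S1  S2 
   S1   S3  S4 
   S2   S5  S6 
   S3   S3  S4 
   S4   S5  S6 
 * S5   S3  S4 
 * S6   S5  S6 
(> = start, * = accepting)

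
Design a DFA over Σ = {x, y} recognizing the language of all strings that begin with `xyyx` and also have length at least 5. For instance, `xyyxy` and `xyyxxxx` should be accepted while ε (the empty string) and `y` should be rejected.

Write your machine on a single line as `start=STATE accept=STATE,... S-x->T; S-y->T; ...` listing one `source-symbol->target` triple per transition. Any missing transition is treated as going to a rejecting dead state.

Handle the two conditions separately and then intersect. The first has 6 states tracking whether the input so far still matches the prefix `xyyx`; the second has 7 states tracking the input length, saturating at 6. A product state is a pair (one from each), accepting exactly when both do.
13 states suffice.
          x    y  
>  s0     s1   s2 
   s1     s3   s4 
   s2     s3   s3 
   s3     s5   s5 
   s4     s5   s6 
   s5     s7   s7 
   s6     s8   s7 
   s7     s9   s9 
   s8    s10  s10 
   s9    s11  s11 
 * s10   s12  s12 
   s11   s11  s11 
 * s12   s12  s12 
(> = start, * = accepting)

start=s0; accept=s10,s12; s0-x->s1; s0-y->s2; s1-x->s3; s1-y->s4; s2-x->s3; s2-y->s3; s3-x->s5; s3-y->s5; s4-x->s5; s4-y->s6; s5-x->s7; s5-y->s7; s6-x->s8; s6-y->s7; s7-x->s9; s7-y->s9; s8-x->s10; s8-y->s10; s9-x->s11; s9-y->s11; s10-x->s12; s10-y->s12; s11-x->s11; s11-y->s11; s12-x->s12; s12-y->s12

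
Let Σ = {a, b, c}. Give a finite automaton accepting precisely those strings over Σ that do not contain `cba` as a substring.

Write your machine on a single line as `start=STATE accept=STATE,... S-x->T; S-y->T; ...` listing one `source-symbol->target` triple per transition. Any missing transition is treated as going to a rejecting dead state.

start=s0; accept=s0,s1,s2; s0-a->s0; s0-b->s0; s0-c->s1; s1-a->s0; s1-b->s2; s1-c->s1; s2-a->s3; s2-b->s0; s2-c->s1; s3-a->s3; s3-b->s3; s3-c->s3

This is the complement of 'contains `cba`'. Use the same substring-matching states — s0 through s3 holding how much of `cba` has just been matched — but flip the accepting set: everything except the trap s3 accepts.
With 4 states:
        a   b   c  
>* s0   s0  s0  s1 
 * s1   s0  s2  s1 
 * s2   s3  s0  s1 
   s3   s3  s3  s3 
(> = start, * = accepting)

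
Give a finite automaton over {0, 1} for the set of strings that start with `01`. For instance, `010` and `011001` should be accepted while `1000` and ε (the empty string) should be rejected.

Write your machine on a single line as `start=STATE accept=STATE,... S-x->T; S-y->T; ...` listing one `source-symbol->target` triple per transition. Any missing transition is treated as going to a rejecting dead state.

start=q0; accept=q2; q0-0->q1; q0-1->q3; q1-0->q3; q1-1->q2; q2-0->q2; q2-1->q2; q3-0->q3; q3-1->q3

Walk along `01` while the input agrees: from q0 take `0` to q1, and so on. Any deviation drops to the rejecting sink q3. Once q2 is reached the prefix is confirmed and every continuation is accepted.
        0   1  
>  q0   q1  q3 
   q1   q3  q2 
 * q2   q2  q2 
   q3   q3  q3 
(> = start, * = accepting)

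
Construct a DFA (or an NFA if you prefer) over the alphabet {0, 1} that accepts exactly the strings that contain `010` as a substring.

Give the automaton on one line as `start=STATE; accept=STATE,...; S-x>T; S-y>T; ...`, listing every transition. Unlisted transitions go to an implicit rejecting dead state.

States q0..q2 record the length of the longest prefix of `010` that matches the current input suffix. Reaching q3 means `010` has been seen, and we stay there forever. Accept from q3.
        0   1  
>  q0   q1  q0 
   q1   q1  q2 
   q2   q3  q0 
 * q3   q3  q3 
(> = start, * = accepting)

start=q0; accept=q3; q0-0>q1; q0-1>q0; q1-0>q1; q1-1>q2; q2-0>q3; q2-1>q0; q3-0>q3; q3-1>q3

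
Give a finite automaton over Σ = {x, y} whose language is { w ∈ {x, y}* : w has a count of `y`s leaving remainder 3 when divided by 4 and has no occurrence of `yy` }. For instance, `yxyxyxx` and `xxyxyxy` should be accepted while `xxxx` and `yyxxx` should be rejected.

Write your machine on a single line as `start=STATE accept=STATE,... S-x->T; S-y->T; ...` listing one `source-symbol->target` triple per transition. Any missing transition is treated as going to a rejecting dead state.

Run two small machines in parallel and take their product. The first has 4 states tracking the count of `y`s modulo 4; the second has 3 states tracking partial matches of the forbidden pattern `yy`. A product state is a pair (one from each), accepting exactly when both do.
With 12 states:
          x    y  
>  q0     q0   q1 
   q1     q2   q3 
   q2     q2   q4 
   q3     q3   q5 
   q4     q6   q5 
   q5     q5   q7 
   q6     q6   q8 
   q7     q7   q9 
 * q8    q10   q7 
   q9     q9   q3 
 * q10   q10  q11 
   q11    q0   q9 
(> = start, * = accepting)

start=q0; accept=q8,q10; q0-x->q0; q0-y->q1; q1-x->q2; q1-y->q3; q2-x->q2; q2-y->q4; q3-x->q3; q3-y->q5; q4-x->q6; q4-y->q5; q5-x->q5; q5-y->q7; q6-x->q6; q6-y->q8; q7-x->q7; q7-y->q9; q8-x->q10; q8-y->q7; q9-x->q9; q9-y->q3; q10-x->q10; q10-y->q11; q11-x->q0; q11-y->q9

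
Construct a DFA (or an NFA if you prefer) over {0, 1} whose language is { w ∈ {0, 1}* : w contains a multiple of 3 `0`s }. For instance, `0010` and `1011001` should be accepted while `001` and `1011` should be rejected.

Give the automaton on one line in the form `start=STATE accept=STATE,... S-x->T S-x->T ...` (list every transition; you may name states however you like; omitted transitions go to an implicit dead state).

start=q0 accept=q0 q0-0->q1 q0-1->q0 q1-0->q2 q1-1->q1 q2-0->q0 q2-1->q2

Keep the running count of `0`s modulo 3: each `0` advances along the cycle q0 → q1 → q2 → q0 while other symbols loop. Accept at q0.
With 3 states:
        0   1  
>* q0   q1  q0 
   q1   q2  q1 
   q2   q0  q2 
(> = start, * = accepting)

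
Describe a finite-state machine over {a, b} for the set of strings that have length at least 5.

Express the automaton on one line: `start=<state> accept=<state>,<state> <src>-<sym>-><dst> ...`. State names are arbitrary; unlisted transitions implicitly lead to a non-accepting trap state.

start=q0 accept=q5,q6 q0-a->q1 q0-b->q1 q1-a->q2 q1-b->q2 q2-a->q3 q2-b->q3 q3-a->q4 q3-b->q4 q4-a->q5 q4-b->q5 q5-a->q6 q5-b->q6 q6-a->q6 q6-b->q6

We only need to distinguish lengths 0, 1, …, 5, and '>5'. Chain q0 → q1 → q2 → q3 → q4 → q5 → q6 on every symbol, with q6 looping. Accepting states: {q5, q6}.
A 7-state machine:
        a   b  
>  q0   q1  q1 
   q1   q2  q2 
   q2   q3  q3 
   q3   q4  q4 
   q4   q5  q5 
 * q5   q6  q6 
 * q6   q6  q6 
(> = start, * = accepting)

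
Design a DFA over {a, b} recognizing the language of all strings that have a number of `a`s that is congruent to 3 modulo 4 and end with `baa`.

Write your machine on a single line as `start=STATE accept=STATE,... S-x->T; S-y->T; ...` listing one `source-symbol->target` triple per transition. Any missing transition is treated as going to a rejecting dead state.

start=s0; accept=s12; s0-a->s1; s0-b->s2; s1-a->s3; s1-b->s4; s2-a->s5; s2-b->s2; s3-a->s6; s3-b->s7; s4-a->s8; s4-b->s4; s5-a->s9; s5-b->s4; s6-a->s0; s6-b->s10; s7-a->s11; s7-b->s7; s8-a->s12; s8-b->s7; s9-a->s6; s9-b->s7; s10-a->s13; s10-b->s10; s11-a->s14; s11-b->s10; s12-a->s0; s12-b->s10; s13-a->s15; s13-b->s2; s14-a->s1; s14-b->s2; s15-a->s3; s15-b->s4

Run two small machines in parallel and take their product. One (4 states) tracks the count of `a`s modulo 4; the other (4 states) tracks how much of the suffix `baa` has currently been matched. Each combined state is a pair, one component from each; accept when both components accept.
16 states suffice.
          a    b  
>  s0     s1   s2 
   s1     s3   s4 
   s2     s5   s2 
   s3     s6   s7 
   s4     s8   s4 
   s5     s9   s4 
   s6     s0  s10 
   s7    s11   s7 
   s8    s12   s7 
   s9     s6   s7 
   s10   s13  s10 
   s11   s14  s10 
 * s12    s0  s10 
   s13   s15   s2 
   s14    s1   s2 
   s15    s3   s4 
(> = start, * = accepting)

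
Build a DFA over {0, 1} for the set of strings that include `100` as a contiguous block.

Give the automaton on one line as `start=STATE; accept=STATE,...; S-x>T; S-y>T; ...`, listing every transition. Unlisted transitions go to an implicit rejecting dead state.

Track how much of `100` has been matched so far: state s0 is no progress, s3 is the absorbing accept state reached once `100` has occurred. Intermediate states record partial matches; on a mismatch, fall back to the longest reusable overlap.
A 4-state machine:
        0   1  
>  s0   s0  s1 
   s1   s2  s1 
   s2   s3  s1 
 * s3   s3  s3 
(> = start, * = accepting)

start=s0; accept=s3; s0-0>s0; s0-1>s1; s1-0>s2; s1-1>s1; s2-0>s3; s2-1>s1; s3-0>s3; s3-1>s3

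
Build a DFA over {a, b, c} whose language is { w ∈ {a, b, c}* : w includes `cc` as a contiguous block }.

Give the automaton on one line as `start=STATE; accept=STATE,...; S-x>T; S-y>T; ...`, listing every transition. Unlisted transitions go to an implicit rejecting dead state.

start=q0; accept=q2; q0-a>q0; q0-b>q0; q0-c>q1; q1-a>q0; q1-b>q0; q1-c>q2; q2-a>q2; q2-b>q2; q2-c>q2

States q0..q1 record the length of the longest prefix of `cc` that matches the current input suffix. Reaching q2 means `cc` has been seen, and we stay there forever. Accept from q2.
3 states suffice.
        a   b   c  
>  q0   q0  q0  q1 
   q1   q0  q0  q2 
 * q2   q2  q2  q2 
(> = start, * = accepting)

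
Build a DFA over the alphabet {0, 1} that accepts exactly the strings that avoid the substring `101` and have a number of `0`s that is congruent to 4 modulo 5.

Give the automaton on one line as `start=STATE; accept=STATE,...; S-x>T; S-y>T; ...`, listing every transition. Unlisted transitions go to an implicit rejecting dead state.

Run two small machines in parallel and take their product. One (4 states) tracks partial matches of the forbidden pattern `101`; the other (5 states) tracks the count of `0`s modulo 5. Each combined state is a pair, one component from each; accept when both components accept.
With 20 states:
       0  1 
>  A   B  C 
   B   D  E 
   C   F  C 
   D   G  H 
   E   I  E 
   F   D  J 
   G   K  L 
   H   M  H 
   I   G  N 
   J   N  J 
 * K   A  O 
   L   P  L 
   M   K  Q 
   N   Q  N 
 * O   R  O 
 * P   A  S 
   Q   S  Q 
   R   B  T 
   S   T  S 
   T   J  T 
(> = start, * = accepting)

start=A; accept=K,O,P; A-0>B; A-1>C; B-0>D; B-1>E; C-0>F; C-1>C; D-0>G; D-1>H; E-0>I; E-1>E; F-0>D; F-1>J; G-0>K; G-1>L; H-0>M; H-1>H; I-0>G; I-1>N; J-0>N; J-1>J; K-0>A; K-1>O; L-0>P; L-1>L; M-0>K; M-1>Q; N-0>Q; N-1>N; O-0>R; O-1>O; P-0>A; P-1>S; Q-0>S; Q-1>Q; R-0>B; R-1>T; S-0>T; S-1>S; T-0>J; T-1>T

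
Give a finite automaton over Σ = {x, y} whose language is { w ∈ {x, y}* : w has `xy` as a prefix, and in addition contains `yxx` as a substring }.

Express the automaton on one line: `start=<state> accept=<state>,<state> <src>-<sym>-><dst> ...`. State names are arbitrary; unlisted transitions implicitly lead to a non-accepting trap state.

Build one automaton per condition and run them in lockstep. One (4 states) tracks whether the input so far still matches the prefix `xy`; the other (4 states) tracks whether and how much of `yxx` has been seen. Each combined state is a pair, one component from each; accept when both components accept.
       x  y 
>  A   B  C 
   B   D  E 
   C   F  C 
   D   D  C 
   E   G  E 
   F   H  C 
   G   I  E 
   H   H  H 
 * I   I  I 
(> = start, * = accepting)

start=A accept=I A-x->B A-y->C B-x->D B-y->E C-x->F C-y->C D-x->D D-y->C E-x->G E-y->E F-x->H F-y->C G-x->I G-y->E H-x->H H-y->H I-x->I I-y->I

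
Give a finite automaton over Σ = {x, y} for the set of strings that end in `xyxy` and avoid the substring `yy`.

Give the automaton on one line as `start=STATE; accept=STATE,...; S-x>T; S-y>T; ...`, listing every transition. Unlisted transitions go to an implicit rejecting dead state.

Run two small machines in parallel and take their product. One (5 states) tracks how much of the suffix `xyxy` has currently been matched; the other (3 states) tracks partial matches of the forbidden pattern `yy`. Each combined state is a pair, one component from each; accept when both components accept. Minimizing collapses redundant product states.
        x   y  
>  q0   q1  q2 
   q1   q1  q3 
   q2   q1  q4 
   q3   q5  q4 
   q4   q4  q4 
   q5   q1  q6 
 * q6   q5  q4 
(> = start, * = accepting)

start=q0; accept=q6; q0-x>q1; q0-y>q2; q1-x>q1; q1-y>q3; q2-x>q1; q2-y>q4; q3-x>q5; q3-y>q4; q4-x>q4; q4-y>q4; q5-x>q1; q5-y>q6; q6-x>q5; q6-y>q4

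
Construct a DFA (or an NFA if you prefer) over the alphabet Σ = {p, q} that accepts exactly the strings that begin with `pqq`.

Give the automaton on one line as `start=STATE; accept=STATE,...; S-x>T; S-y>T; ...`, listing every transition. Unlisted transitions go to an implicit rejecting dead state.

Walk along `pqq` while the input agrees: from s0 take `p` to s1, and so on. Any deviation drops to the rejecting sink s4. Once s3 is reached the prefix is confirmed and every continuation is accepted.
5 states suffice.
        p   q  
>  s0   s1  s4 
   s1   s4  s2 
   s2   s4  s3 
 * s3   s3  s3 
   s4   s4  s4 
(> = start, * = accepting)

start=s0; accept=s3; s0-p>s1; s0-q>s4; s1-p>s4; s1-q>s2; s2-p>s4; s2-q>s3; s3-p>s3; s3-q>s3; s4-p>s4; s4-q>s4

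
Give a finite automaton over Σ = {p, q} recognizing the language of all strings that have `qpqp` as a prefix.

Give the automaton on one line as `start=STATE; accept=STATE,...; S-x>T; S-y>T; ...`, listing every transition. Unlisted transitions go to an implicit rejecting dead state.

Check the first 4 symbols one by one: S0 through S3 record how many have matched `qpqp` so far; any wrong symbol goes to the dead state S5. After all 4 match we enter the accepting sink S4.
        p   q  
>  S0   S5  S1 
   S1   S2  S5 
   S2   S5  S3 
   S3   S4  S5 
 * S4   S4  S4 
   S5   S5  S5 
(> = start, * = accepting)

start=S0; accept=S4; S0-p>S5; S0-q>S1; S1-p>S2; S1-q>S5; S2-p>S5; S2-q>S3; S3-p>S4; S3-q>S5; S4-p>S4; S4-q>S4; S5-p>S5; S5-q>S5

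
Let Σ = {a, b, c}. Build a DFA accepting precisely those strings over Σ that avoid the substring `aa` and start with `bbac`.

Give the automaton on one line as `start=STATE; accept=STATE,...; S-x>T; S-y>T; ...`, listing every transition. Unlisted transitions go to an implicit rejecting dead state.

start=q0; accept=q5,q6; q0-a>q1; q0-b>q2; q0-c>q1; q1-a>q1; q1-b>q1; q1-c>q1; q2-a>q1; q2-b>q3; q2-c>q1; q3-a>q4; q3-b>q1; q3-c>q1; q4-a>q1; q4-b>q1; q4-c>q5; q5-a>q6; q5-b>q5; q5-c>q5; q6-a>q1; q6-b>q5; q6-c>q5

Handle the two conditions separately and then intersect. The first has 3 states tracking partial matches of the forbidden pattern `aa`; the second has 6 states tracking whether the input so far still matches the prefix `bbac`. A product state is a pair (one from each), accepting exactly when both do. Minimizing collapses redundant product states.
7 states suffice.
        a   b   c  
>  q0   q1  q2  q1 
   q1   q1  q1  q1 
   q2   q1  q3  q1 
   q3   q4  q1  q1 
   q4   q1  q1  q5 
 * q5   q6  q5  q5 
 * q6   q1  q5  q5 
(> = start, * = accepting)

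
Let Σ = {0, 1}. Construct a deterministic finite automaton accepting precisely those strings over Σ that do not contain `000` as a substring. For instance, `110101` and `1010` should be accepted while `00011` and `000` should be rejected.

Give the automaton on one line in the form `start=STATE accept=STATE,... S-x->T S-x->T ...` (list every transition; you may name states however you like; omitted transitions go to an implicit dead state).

start=q0 accept=q0,q1,q2 q0-0->q1 q0-1->q0 q1-0->q2 q1-1->q0 q2-0->q3 q2-1->q0 q3-0->q3 q3-1->q3

Track partial matches of the forbidden pattern `000`. State q3 is a dead state reached once `000` has occurred; every other state accepts. q0 means no part of `000` is currently matched.
A 4-state machine:
        0   1  
>* q0   q1  q0 
 * q1   q2  q0 
 * q2   q3  q0 
   q3   q3  q3 
(> = start, * = accepting)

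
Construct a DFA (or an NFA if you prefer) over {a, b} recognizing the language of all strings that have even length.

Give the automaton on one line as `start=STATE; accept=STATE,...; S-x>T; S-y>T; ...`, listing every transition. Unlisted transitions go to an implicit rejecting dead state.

start=q0; accept=q0; q0-a>q1; q0-b>q1; q1-a>q0; q1-b>q0

Only the length mod 2 matters, so use a 2-cycle: from any state, every input symbol moves to the next state, wrapping q1 back to q0. Mark q0 accepting.
With 2 states:
        a   b  
>* q0   q1  q1 
   q1   q0  q0 
(> = start, * = accepting)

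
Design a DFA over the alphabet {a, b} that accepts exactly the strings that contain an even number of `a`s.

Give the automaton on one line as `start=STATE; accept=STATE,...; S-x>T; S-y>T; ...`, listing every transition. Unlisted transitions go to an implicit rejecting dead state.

start=S0; accept=S0; S0-a>S1; S0-b>S0; S1-a>S0; S1-b>S1

Keep the running count of `a`s modulo 2: each `a` advances along the cycle S0 → S1 → S0 while other symbols loop. Accept at S0.
A 2-state machine:
        a   b  
>* S0   S1  S0 
   S1   S0  S1 
(> = start, * = accepting)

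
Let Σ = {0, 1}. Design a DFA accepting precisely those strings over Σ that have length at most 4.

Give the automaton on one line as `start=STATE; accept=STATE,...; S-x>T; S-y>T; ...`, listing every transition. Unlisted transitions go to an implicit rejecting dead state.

Count input length up to 5: every symbol moves from q0 toward q5, which means 'more than 4' and absorbs. Accept from {q0, q1, q2, q3, q4}.
A 6-state machine:
        0   1  
>* q0   q1  q1 
 * q1   q2  q2 
 * q2   q3  q3 
 * q3   q4  q4 
 * q4   q5  q5 
   q5   q5  q5 
(> = start, * = accepting)

start=q0; accept=q0,q1,q2,q3,q4; q0-0>q1; q0-1>q1; q1-0>q2; q1-1>q2; q2-0>q3; q2-1>q3; q3-0>q4; q3-1>q4; q4-0>q5; q4-1>q5; q5-0>q5; q5-1>q5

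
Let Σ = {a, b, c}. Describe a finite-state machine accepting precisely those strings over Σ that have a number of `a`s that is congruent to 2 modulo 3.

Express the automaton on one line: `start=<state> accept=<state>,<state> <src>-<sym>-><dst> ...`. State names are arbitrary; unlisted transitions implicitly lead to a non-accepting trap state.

Keep the running count of `a`s modulo 3: each `a` advances along the cycle q0 → q1 → q2 → q0 while other symbols loop. Accept at q2.
        a   b   c  
>  q0   q1  q0  q0 
   q1   q2  q1  q1 
 * q2   q0  q2  q2 
(> = start, * = accepting)

start=q0 accept=q2 q0-a->q1 q0-b->q0 q0-c->q0 q1-a->q2 q1-b->q1 q1-c->q1 q2-a->q0 q2-b->q2 q2-c->q2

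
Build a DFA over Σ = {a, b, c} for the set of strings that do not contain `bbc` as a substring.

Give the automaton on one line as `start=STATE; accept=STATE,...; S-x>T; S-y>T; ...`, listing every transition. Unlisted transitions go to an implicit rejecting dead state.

Track partial matches of the forbidden pattern `bbc`. State q3 is a dead state reached once `bbc` has occurred; every other state accepts. q0 means no part of `bbc` is currently matched.
With 4 states:
        a   b   c  
>* q0   q0  q1  q0 
 * q1   q0  q2  q0 
 * q2   q0  q2  q3 
   q3   q3  q3  q3 
(> = start, * = accepting)

start=q0; accept=q0,q1,q2; q0-a>q0; q0-b>q1; q0-c>q0; q1-a>q0; q1-b>q2; q1-c>q0; q2-a>q0; q2-b>q2; q2-c>q3; q3-a>q3; q3-b>q3; q3-c>q3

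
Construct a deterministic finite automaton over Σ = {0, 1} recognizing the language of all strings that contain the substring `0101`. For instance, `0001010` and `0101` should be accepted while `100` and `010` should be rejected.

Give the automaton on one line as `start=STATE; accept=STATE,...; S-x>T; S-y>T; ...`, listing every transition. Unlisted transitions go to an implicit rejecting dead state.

start=s0; accept=s4; s0-0>s1; s0-1>s0; s1-0>s1; s1-1>s2; s2-0>s3; s2-1>s0; s3-0>s1; s3-1>s4; s4-0>s4; s4-1>s4

States s0..s3 record the length of the longest prefix of `0101` that matches the current input suffix. Reaching s4 means `0101` has been seen, and we stay there forever. Accept from s4.
A 5-state machine:
        0   1  
>  s0   s1  s0 
   s1   s1  s2 
   s2   s3  s0 
   s3   s1  s4 
 * s4   s4  s4 
(> = start, * = accepting)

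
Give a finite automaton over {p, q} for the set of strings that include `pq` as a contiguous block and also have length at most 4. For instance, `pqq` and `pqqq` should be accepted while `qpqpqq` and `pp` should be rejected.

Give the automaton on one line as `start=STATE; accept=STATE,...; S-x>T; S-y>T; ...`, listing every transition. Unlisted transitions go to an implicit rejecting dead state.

start=s0; accept=s4,s7,s9; s0-p>s1; s0-q>s2; s1-p>s3; s1-q>s4; s2-p>s3; s2-q>s5; s3-p>s6; s3-q>s7; s4-p>s7; s4-q>s7; s5-p>s6; s5-q>s8; s6-p>s8; s6-q>s9; s7-p>s9; s7-q>s9; s8-p>s8; s8-q>s8; s9-p>s8; s9-q>s8

Handle the two conditions separately and then intersect. One (3 states) tracks whether and how much of `pq` has been seen; the other (6 states) tracks the input length, saturating at 5. Each combined state is a pair, one component from each; accept when both components accept. Equivalent product states are then merged.
        p   q  
>  s0   s1  s2 
   s1   s3  s4 
   s2   s3  s5 
   s3   s6  s7 
 * s4   s7  s7 
   s5   s6  s8 
   s6   s8  s9 
 * s7   s9  s9 
   s8   s8  s8 
 * s9   s8  s8 
(> = start, * = accepting)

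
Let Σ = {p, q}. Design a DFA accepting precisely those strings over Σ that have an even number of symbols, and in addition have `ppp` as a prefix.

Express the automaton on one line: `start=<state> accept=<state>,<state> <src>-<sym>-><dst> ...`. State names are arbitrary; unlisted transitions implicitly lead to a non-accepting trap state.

Handle the two conditions separately and then intersect. One (2 states) tracks the input length modulo 2; the other (5 states) tracks whether the input so far still matches the prefix `ppp`. Each combined state is a pair, one component from each; accept when both components accept.
With 7 states:
        p   q  
>  s0   s1  s2 
   s1   s3  s4 
   s2   s4  s4 
   s3   s5  s2 
   s4   s2  s2 
   s5   s6  s6 
 * s6   s5  s5 
(> = start, * = accepting)

start=s0 accept=s6 s0-p->s1 s0-q->s2 s1-p->s3 s1-q->s4 s2-p->s4 s2-q->s4 s3-p->s5 s3-q->s2 s4-p->s2 s4-q->s2 s5-p->s6 s5-q->s6 s6-p->s5 s6-q->s5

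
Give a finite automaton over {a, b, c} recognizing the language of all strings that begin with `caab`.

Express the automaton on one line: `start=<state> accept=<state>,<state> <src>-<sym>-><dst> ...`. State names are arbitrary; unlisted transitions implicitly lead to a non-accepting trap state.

Check the first 4 symbols one by one: q0 through q3 record how many have matched `caab` so far; any wrong symbol goes to the dead state q5. After all 4 match we enter the accepting sink q4.
        a   b   c  
>  q0   q5  q5  q1 
   q1   q2  q5  q5 
   q2   q3  q5  q5 
   q3   q5  q4  q5 
 * q4   q4  q4  q4 
   q5   q5  q5  q5 
(> = start, * = accepting)

start=q0 accept=q4 q0-a->q5 q0-b->q5 q0-c->q1 q1-a->q2 q1-b->q5 q1-c->q5 q2-a->q3 q2-b->q5 q2-c->q5 q3-a->q5 q3-b->q4 q3-c->q5 q4-a->q4 q4-b->q4 q4-c->q4 q5-a->q5 q5-b->q5 q5-c->q5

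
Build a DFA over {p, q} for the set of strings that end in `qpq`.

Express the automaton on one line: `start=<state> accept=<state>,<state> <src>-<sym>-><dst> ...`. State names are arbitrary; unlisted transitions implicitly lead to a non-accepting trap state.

Remember how much of `qpq` the current input suffix matches. State S0 means no match yet; S1 means the last symbol is `q`; S2 means the last 2 symbols are `qp`; S3 means the last 3 symbols are `qpq`. Only S3 accepts. On a mismatch, fall back to the longest proper suffix that is still a prefix of `qpq`.
        p   q  
>  S0   S0  S1 
   S1   S2  S1 
   S2   S0  S3 
 * S3   S2  S1 
(> = start, * = accepting)

start=S0 accept=S3 S0-p->S0 S0-q->S1 S1-p->S2 S1-q->S1 S2-p->S0 S2-q->S3 S3-p->S2 S3-q->S1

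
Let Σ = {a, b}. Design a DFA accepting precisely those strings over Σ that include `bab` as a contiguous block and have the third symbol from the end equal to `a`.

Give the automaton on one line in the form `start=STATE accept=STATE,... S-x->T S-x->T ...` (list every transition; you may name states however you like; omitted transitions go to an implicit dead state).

Handle the two conditions separately and then intersect. One (4 states) tracks whether and how much of `bab` has been seen; the other (15 states) tracks the last 3 symbols read. Each combined state is a pair, one component from each; accept when both components accept. Equivalent product states are then merged.
11 states suffice.
          a    b  
>  S0     S0   S1 
   S1     S2   S1 
   S2     S0   S3 
   S3     S4   S5 
 * S4     S6   S3 
 * S5     S7   S8 
   S6     S9  S10 
   S7     S6   S3 
   S8     S7   S8 
 * S9     S9  S10 
 * S10    S4   S5 
(> = start, * = accepting)

start=S0 accept=S4,S5,S9,S10 S0-a->S0 S0-b->S1 S1-a->S2 S1-b->S1 S2-a->S0 S2-b->S3 S3-a->S4 S3-b->S5 S4-a->S6 S4-b->S3 S5-a->S7 S5-b->S8 S6-a->S9 S6-b->S10 S7-a->S6 S7-b->S3 S8-a->S7 S8-b->S8 S9-a->S9 S9-b->S10 S10-a->S4 S10-b->S5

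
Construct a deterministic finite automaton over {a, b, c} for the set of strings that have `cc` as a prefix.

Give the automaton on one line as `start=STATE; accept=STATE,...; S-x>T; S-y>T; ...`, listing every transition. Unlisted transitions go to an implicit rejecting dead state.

Walk along `cc` while the input agrees: from S0 take `c` to S1, and so on. Any deviation drops to the rejecting sink S3. Once S2 is reached the prefix is confirmed and every continuation is accepted.
        a   b   c  
>  S0   S3  S3  S1 
   S1   S3  S3  S2 
 * S2   S2  S2  S2 
   S3   S3  S3  S3 
(> = start, * = accepting)

start=S0; accept=S2; S0-a>S3; S0-b>S3; S0-c>S1; S1-a>S3; S1-b>S3; S1-c>S2; S2-a>S2; S2-b>S2; S2-c>S2; S3-a>S3; S3-b>S3; S3-c>S3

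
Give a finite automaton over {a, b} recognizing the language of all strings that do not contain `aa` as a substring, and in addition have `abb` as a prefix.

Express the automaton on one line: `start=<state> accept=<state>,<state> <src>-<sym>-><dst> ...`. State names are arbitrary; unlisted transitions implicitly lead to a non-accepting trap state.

start=q0 accept=q4,q5 q0-a->q1 q0-b->q2 q1-a->q2 q1-b->q3 q2-a->q2 q2-b->q2 q3-a->q2 q3-b->q4 q4-a->q5 q4-b->q4 q5-a->q2 q5-b->q4

Build one automaton per condition and run them in lockstep. One (3 states) tracks partial matches of the forbidden pattern `aa`; the other (5 states) tracks whether the input so far still matches the prefix `abb`. Each combined state is a pair, one component from each; accept when both components accept. Minimizing collapses redundant product states.
6 states suffice.
        a   b  
>  q0   q1  q2 
   q1   q2  q3 
   q2   q2  q2 
   q3   q2  q4 
 * q4   q5  q4 
 * q5   q2  q4 
(> = start, * = accepting)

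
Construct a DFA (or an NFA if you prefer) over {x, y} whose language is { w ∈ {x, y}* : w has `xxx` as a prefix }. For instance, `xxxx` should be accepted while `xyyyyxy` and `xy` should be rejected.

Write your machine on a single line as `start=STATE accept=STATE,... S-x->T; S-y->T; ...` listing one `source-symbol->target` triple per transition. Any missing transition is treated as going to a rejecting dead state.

start=q0; accept=q3; q0-x->q1; q0-y->q4; q1-x->q2; q1-y->q4; q2-x->q3; q2-y->q4; q3-x->q3; q3-y->q3; q4-x->q4; q4-y->q4

Walk along `xxx` while the input agrees: from q0 take `x` to q1, and so on. Any deviation drops to the rejecting sink q4. Once q3 is reached the prefix is confirmed and every continuation is accepted.
A 5-state machine:
        x   y  
>  q0   q1  q4 
   q1   q2  q4 
   q2   q3  q4 
 * q3   q3  q3 
   q4   q4  q4 
(> = start, * = accepting)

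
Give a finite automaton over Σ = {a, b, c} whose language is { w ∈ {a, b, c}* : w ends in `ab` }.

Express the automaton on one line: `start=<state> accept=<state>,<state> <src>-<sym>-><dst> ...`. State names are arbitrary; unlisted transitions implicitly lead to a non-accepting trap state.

Remember how much of `ab` the current input suffix matches. State s0 means no match yet; s1 means the last symbol is `a`; s2 means the last 2 symbols are `ab`. Only s2 accepts. On a mismatch, fall back to the longest proper suffix that is still a prefix of `ab`.
With 3 states:
        a   b   c  
>  s0   s1  s0  s0 
   s1   s1  s2  s0 
 * s2   s1  s0  s0 
(> = start, * = accepting)

start=s0 accept=s2 s0-a->s1 s0-b->s0 s0-c->s0 s1-a->s1 s1-b->s2 s1-c->s0 s2-a->s1 s2-b->s0 s2-c->s0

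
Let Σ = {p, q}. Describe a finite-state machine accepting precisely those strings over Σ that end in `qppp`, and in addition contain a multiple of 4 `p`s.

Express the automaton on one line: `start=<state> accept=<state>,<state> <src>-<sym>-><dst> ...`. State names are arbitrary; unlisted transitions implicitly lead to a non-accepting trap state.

Run two small machines in parallel and take their product. The first has 5 states tracking how much of the suffix `qppp` has currently been matched; the second has 4 states tracking the count of `p`s modulo 4. A product state is a pair (one from each), accepting exactly when both do. Minimizing collapses redundant product states.
        p   q  
>  S0   S1  S0 
   S1   S2  S3 
   S2   S4  S2 
   S3   S5  S3 
   S4   S0  S4 
   S5   S6  S2 
   S6   S7  S4 
 * S7   S1  S0 
(> = start, * = accepting)

start=S0 accept=S7 S0-p->S1 S0-q->S0 S1-p->S2 S1-q->S3 S2-p->S4 S2-q->S2 S3-p->S5 S3-q->S3 S4-p->S0 S4-q->S4 S5-p->S6 S5-q->S2 S6-p->S7 S6-q->S4 S7-p->S1 S7-q->S0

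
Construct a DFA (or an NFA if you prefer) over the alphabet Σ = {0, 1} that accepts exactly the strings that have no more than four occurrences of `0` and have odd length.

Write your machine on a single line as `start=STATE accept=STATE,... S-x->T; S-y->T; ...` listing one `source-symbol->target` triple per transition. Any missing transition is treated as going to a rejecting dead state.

Handle the two conditions separately and then intersect. The first has 6 states tracking the count of `0`s, saturating at 5; the second has 2 states tracking the input length modulo 2. A product state is a pair (one from each), accepting exactly when both do. Equivalent product states are then merged.
With 11 states:
          0    1  
>  s0     s1   s2 
 * s1     s3   s4 
 * s2     s4   s0 
   s3     s5   s6 
   s4     s6   s1 
 * s5     s7   s8 
 * s6     s8   s3 
   s7     s9  s10 
   s8    s10   s5 
   s9     s9   s9 
 * s10    s9   s7 
(> = start, * = accepting)

start=s0; accept=s1,s2,s5,s6,s10; s0-0->s1; s0-1->s2; s1-0->s3; s1-1->s4; s2-0->s4; s2-1->s0; s3-0->s5; s3-1->s6; s4-0->s6; s4-1->s1; s5-0->s7; s5-1->s8; s6-0->s8; s6-1->s3; s7-0->s9; s7-1->s10; s8-0->s10; s8-1->s5; s9-0->s9; s9-1->s9; s10-0->s9; s10-1->s7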